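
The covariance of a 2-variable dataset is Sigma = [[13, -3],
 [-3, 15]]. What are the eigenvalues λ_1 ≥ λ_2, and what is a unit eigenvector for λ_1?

Step 1 — characteristic polynomial of 2×2 Sigma:
  det(Sigma - λI) = λ² - trace · λ + det = 0.
  trace = 13 + 15 = 28, det = 13·15 - (-3)² = 186.
Step 2 — discriminant:
  Δ = trace² - 4·det = 784 - 744 = 40.
Step 3 — eigenvalues:
  λ = (trace ± √Δ)/2 = (28 ± 6.3246)/2,
  λ_1 = 17.1623,  λ_2 = 10.8377.

Step 4 — unit eigenvector for λ_1: solve (Sigma - λ_1 I)v = 0. First row:
  (13 - 17.1623)·v_x + (-3)·v_y = 0, i.e. (-4.1623)·v_x + (-3)·v_y = 0,
  so v ∝ (b, λ_1 - a) = (-3, 4.1623); multiply by -1 so the first entry is positive: u = (3, -4.1623).
  ||u|| = √((3)² + (-4.1623)²) = √(26.3246) ≈ 5.1307,
  v_1 = u/||u|| ≈ (0.5847, -0.8112) (||v_1|| = 1).

λ_1 = 17.1623,  λ_2 = 10.8377;  v_1 ≈ (0.5847, -0.8112)


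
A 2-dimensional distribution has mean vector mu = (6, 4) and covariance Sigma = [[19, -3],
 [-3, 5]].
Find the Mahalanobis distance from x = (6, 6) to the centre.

Step 1 — centre the observation: (x - mu) = (0, 2).

Step 2 — invert Sigma. det(Sigma) = 19·5 - (-3)² = 86.
  Sigma^{-1} = (1/det) · [[d, -b], [-b, a]] = [[0.0581, 0.0349],
 [0.0349, 0.2209]].

Step 3 — form the quadratic (x - mu)^T · Sigma^{-1} · (x - mu):
  Sigma^{-1} · (x - mu) = (0.0698, 0.4419).
  (x - mu)^T · [Sigma^{-1} · (x - mu)] = (0)·(0.0698) + (2)·(0.4419) = 0.8837.

Step 4 — take square root: d = √(0.8837) ≈ 0.9401.

d(x, mu) = √(0.8837) ≈ 0.9401


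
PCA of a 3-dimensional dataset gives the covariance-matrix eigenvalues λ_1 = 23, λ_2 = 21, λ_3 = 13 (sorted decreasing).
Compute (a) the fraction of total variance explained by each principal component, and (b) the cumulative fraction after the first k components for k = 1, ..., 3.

Step 1 — total variance = trace(Sigma) = Σ λ_i = 23 + 21 + 13 = 57.

Step 2 — fraction explained by component i = λ_i / Σ λ:
  PC1: 23/57 = 0.4035
  PC2: 21/57 = 0.3684
  PC3: 13/57 = 0.2281

Step 3 — cumulative fraction after k components = (λ_1 + ... + λ_k) / Σ λ:
  k = 1: 23/57 = 0.4035
  k = 2: (23 + 21)/57 = 44/57 = 0.7719
  k = 3: (23 + 21 + 13)/57 = 57/57 = 1

Summary (fraction, with percent):

explained: PC1 0.4035 (40.35%), PC2 0.3684 (36.84%), PC3 0.2281 (22.81%);  cumulative: 0.4035, 0.7719, 1


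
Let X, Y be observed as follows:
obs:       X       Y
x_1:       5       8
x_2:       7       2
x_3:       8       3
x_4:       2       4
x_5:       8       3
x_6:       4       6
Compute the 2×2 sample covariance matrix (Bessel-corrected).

Step 1 — column means:
  mean(X) = (5 + 7 + 8 + 2 + 8 + 4) / 6 = 34/6 = 5.6667
  mean(Y) = (8 + 2 + 3 + 4 + 3 + 6) / 6 = 26/6 = 4.3333

Step 2 — sample covariance S[i,j] = (1/(n-1)) · Σ_k (x_{k,i} - mean_i) · (x_{k,j} - mean_j), with n-1 = 5.
  S[X,X] = ((-0.6667)·(-0.6667) + (1.3333)·(1.3333) + (2.3333)·(2.3333) + (-3.6667)·(-3.6667) + (2.3333)·(2.3333) + (-1.6667)·(-1.6667)) / 5 = 29.3333/5 = 5.8667
  S[X,Y] = ((-0.6667)·(3.6667) + (1.3333)·(-2.3333) + (2.3333)·(-1.3333) + (-3.6667)·(-0.3333) + (2.3333)·(-1.3333) + (-1.6667)·(1.6667)) / 5 = -13.3333/5 = -2.6667
  S[Y,Y] = ((3.6667)·(3.6667) + (-2.3333)·(-2.3333) + (-1.3333)·(-1.3333) + (-0.3333)·(-0.3333) + (-1.3333)·(-1.3333) + (1.6667)·(1.6667)) / 5 = 25.3333/5 = 5.0667

S is symmetric (S[j,i] = S[i,j]). Assembling:

S = [[5.8667, -2.6667],
 [-2.6667, 5.0667]]


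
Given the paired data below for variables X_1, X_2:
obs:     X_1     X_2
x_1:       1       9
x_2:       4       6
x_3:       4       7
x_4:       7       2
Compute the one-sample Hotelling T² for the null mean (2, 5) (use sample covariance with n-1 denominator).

Step 1 — sample mean vector:
  mean(X_1) = (1 + 4 + 4 + 7) / 4 = 16/4 = 4
  mean(X_2) = (9 + 6 + 7 + 2) / 4 = 24/4 = 6
  x̄ = (4, 6),  deviation x̄ - mu_0 = (4, 6) - (2, 5) = (2, 1).

Step 2 — sample covariance matrix, S[i,j] = (1/(n-1)) · Σ_k (x_{k,i} - mean_i) · (x_{k,j} - mean_j), divisor n-1 = 3:
  S[X_1,X_1] = ((-3)·(-3) + (0)·(0) + (0)·(0) + (3)·(3)) / 3 = 18/3 = 6
  S[X_1,X_2] = ((-3)·(3) + (0)·(0) + (0)·(1) + (3)·(-4)) / 3 = -21/3 = -7
  S[X_2,X_2] = ((3)·(3) + (0)·(0) + (1)·(1) + (-4)·(-4)) / 3 = 26/3 = 8.6667
  S = [[6, -7],
 [-7, 8.6667]].

Step 3 — invert S. det(S) = 6·8.6667 - (-7)² = 3.
  S^{-1} = (1/det) · [[d, -b], [-b, a]] = [[2.8889, 2.3333],
 [2.3333, 2]].

Step 4 — quadratic form (x̄ - mu_0)^T · S^{-1} · (x̄ - mu_0):
  S^{-1} · (x̄ - mu_0) = (8.1111, 6.6667),
  (x̄ - mu_0)^T · [...] = (2)·(8.1111) + (1)·(6.6667) = 22.8889.

Step 5 — scale by n: T² = 4 · 22.8889 = 91.5556.

T² ≈ 91.5556


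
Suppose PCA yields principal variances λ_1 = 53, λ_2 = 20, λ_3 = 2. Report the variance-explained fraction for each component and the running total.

Step 1 — total variance = trace(Sigma) = Σ λ_i = 53 + 20 + 2 = 75.

Step 2 — fraction explained by component i = λ_i / Σ λ:
  PC1: 53/75 = 0.7067
  PC2: 20/75 = 0.2667
  PC3: 2/75 = 0.0267

Step 3 — cumulative fraction after k components = (λ_1 + ... + λ_k) / Σ λ:
  k = 1: 53/75 = 0.7067
  k = 2: (53 + 20)/75 = 73/75 = 0.9733
  k = 3: (53 + 20 + 2)/75 = 75/75 = 1

Summary (fraction, with percent):

explained: PC1 0.7067 (70.67%), PC2 0.2667 (26.67%), PC3 0.0267 (2.67%);  cumulative: 0.7067, 0.9733, 1


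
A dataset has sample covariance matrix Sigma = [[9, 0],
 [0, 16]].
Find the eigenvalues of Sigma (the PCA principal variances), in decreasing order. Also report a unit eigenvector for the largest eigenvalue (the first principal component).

Step 1 — characteristic polynomial of 2×2 Sigma:
  det(Sigma - λI) = λ² - trace · λ + det = 0.
  trace = 9 + 16 = 25, det = 9·16 - (0)² = 144.
Step 2 — discriminant:
  Δ = trace² - 4·det = 625 - 576 = 49.
Step 3 — eigenvalues:
  λ = (trace ± √Δ)/2 = (25 ± 7)/2,
  λ_1 = 16,  λ_2 = 9.

Step 4 — unit eigenvector for λ_1: Sigma is diagonal, so its eigenvectors are the coordinate axes. λ_1 = 16 is the diagonal entry on the second coordinate axis, hence
  v_1 = (0, 1) (||v_1|| = 1).

λ_1 = 16,  λ_2 = 9;  v_1 ≈ (0, 1)


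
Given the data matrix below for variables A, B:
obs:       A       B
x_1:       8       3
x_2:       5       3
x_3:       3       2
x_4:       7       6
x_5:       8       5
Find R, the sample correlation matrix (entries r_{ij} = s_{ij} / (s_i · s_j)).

Step 1 — column means:
  mean(A) = (8 + 5 + 3 + 7 + 8) / 5 = 31/5 = 6.2
  mean(B) = (3 + 3 + 2 + 6 + 5) / 5 = 19/5 = 3.8

Step 2 — sample variances and covariances s[i,j] = (1/(n-1)) · Σ_k (x_{k,i} - mean_i) · (x_{k,j} - mean_j), with n-1 = 4:
  s[A,A] = ((1.8)·(1.8) + (-1.2)·(-1.2) + (-3.2)·(-3.2) + (0.8)·(0.8) + (1.8)·(1.8)) / 4 = 18.8/4 = 4.7
  s[A,B] = ((1.8)·(-0.8) + (-1.2)·(-0.8) + (-3.2)·(-1.8) + (0.8)·(2.2) + (1.8)·(1.2)) / 4 = 9.2/4 = 2.3
  s[B,B] = ((-0.8)·(-0.8) + (-0.8)·(-0.8) + (-1.8)·(-1.8) + (2.2)·(2.2) + (1.2)·(1.2)) / 4 = 10.8/4 = 2.7
  Sample standard deviations s_i = √(s[i,i]):
  s(A) = √(4.7) = 2.1679
  s(B) = √(2.7) = 1.6432

Step 3 — r_{ij} = s_{ij} / (s_i · s_j):
  r[A,A] = 1 (diagonal).
  r[A,B] = 2.3 / (2.1679 · 1.6432) = 2.3 / 3.5623 = 0.6456
  r[B,B] = 1 (diagonal).

R is symmetric with unit diagonal. Assembling:

R = [[1, 0.6456],
 [0.6456, 1]]


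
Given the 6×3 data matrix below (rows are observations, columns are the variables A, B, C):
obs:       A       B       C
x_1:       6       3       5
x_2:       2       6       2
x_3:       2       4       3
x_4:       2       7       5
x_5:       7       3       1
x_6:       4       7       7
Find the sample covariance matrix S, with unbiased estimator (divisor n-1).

Step 1 — column means:
  mean(A) = (6 + 2 + 2 + 2 + 7 + 4) / 6 = 23/6 = 3.8333
  mean(B) = (3 + 6 + 4 + 7 + 3 + 7) / 6 = 30/6 = 5
  mean(C) = (5 + 2 + 3 + 5 + 1 + 7) / 6 = 23/6 = 3.8333

Step 2 — sample covariance S[i,j] = (1/(n-1)) · Σ_k (x_{k,i} - mean_i) · (x_{k,j} - mean_j), with n-1 = 5.
  S[A,A] = ((2.1667)·(2.1667) + (-1.8333)·(-1.8333) + (-1.8333)·(-1.8333) + (-1.8333)·(-1.8333) + (3.1667)·(3.1667) + (0.1667)·(0.1667)) / 5 = 24.8333/5 = 4.9667
  S[A,B] = ((2.1667)·(-2) + (-1.8333)·(1) + (-1.8333)·(-1) + (-1.8333)·(2) + (3.1667)·(-2) + (0.1667)·(2)) / 5 = -14/5 = -2.8
  S[A,C] = ((2.1667)·(1.1667) + (-1.8333)·(-1.8333) + (-1.8333)·(-0.8333) + (-1.8333)·(1.1667) + (3.1667)·(-2.8333) + (0.1667)·(3.1667)) / 5 = -3.1667/5 = -0.6333
  S[B,B] = ((-2)·(-2) + (1)·(1) + (-1)·(-1) + (2)·(2) + (-2)·(-2) + (2)·(2)) / 5 = 18/5 = 3.6
  S[B,C] = ((-2)·(1.1667) + (1)·(-1.8333) + (-1)·(-0.8333) + (2)·(1.1667) + (-2)·(-2.8333) + (2)·(3.1667)) / 5 = 11/5 = 2.2
  S[C,C] = ((1.1667)·(1.1667) + (-1.8333)·(-1.8333) + (-0.8333)·(-0.8333) + (1.1667)·(1.1667) + (-2.8333)·(-2.8333) + (3.1667)·(3.1667)) / 5 = 24.8333/5 = 4.9667

S is symmetric (S[j,i] = S[i,j]). Assembling:

S = [[4.9667, -2.8, -0.6333],
 [-2.8, 3.6, 2.2],
 [-0.6333, 2.2, 4.9667]]


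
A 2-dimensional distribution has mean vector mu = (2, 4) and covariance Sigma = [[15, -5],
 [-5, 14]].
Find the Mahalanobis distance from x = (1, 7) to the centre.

Step 1 — centre the observation: (x - mu) = (-1, 3).

Step 2 — invert Sigma. det(Sigma) = 15·14 - (-5)² = 185.
  Sigma^{-1} = (1/det) · [[d, -b], [-b, a]] = [[0.0757, 0.027],
 [0.027, 0.0811]].

Step 3 — form the quadratic (x - mu)^T · Sigma^{-1} · (x - mu):
  Sigma^{-1} · (x - mu) = (0.0054, 0.2162).
  (x - mu)^T · [Sigma^{-1} · (x - mu)] = (-1)·(0.0054) + (3)·(0.2162) = 0.6432.

Step 4 — take square root: d = √(0.6432) ≈ 0.802.

d(x, mu) = √(0.6432) ≈ 0.802


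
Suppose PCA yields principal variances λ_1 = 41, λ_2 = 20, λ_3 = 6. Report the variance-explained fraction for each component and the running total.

Step 1 — total variance = trace(Sigma) = Σ λ_i = 41 + 20 + 6 = 67.

Step 2 — fraction explained by component i = λ_i / Σ λ:
  PC1: 41/67 = 0.6119
  PC2: 20/67 = 0.2985
  PC3: 6/67 = 0.0896

Step 3 — cumulative fraction after k components = (λ_1 + ... + λ_k) / Σ λ:
  k = 1: 41/67 = 0.6119
  k = 2: (41 + 20)/67 = 61/67 = 0.9104
  k = 3: (41 + 20 + 6)/67 = 67/67 = 1

Summary (fraction, with percent):

explained: PC1 0.6119 (61.19%), PC2 0.2985 (29.85%), PC3 0.0896 (8.96%);  cumulative: 0.6119, 0.9104, 1


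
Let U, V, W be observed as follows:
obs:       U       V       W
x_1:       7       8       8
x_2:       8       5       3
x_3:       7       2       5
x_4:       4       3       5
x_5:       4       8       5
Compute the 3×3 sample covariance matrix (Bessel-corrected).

Step 1 — column means:
  mean(U) = (7 + 8 + 7 + 4 + 4) / 5 = 30/5 = 6
  mean(V) = (8 + 5 + 2 + 3 + 8) / 5 = 26/5 = 5.2
  mean(W) = (8 + 3 + 5 + 5 + 5) / 5 = 26/5 = 5.2

Step 2 — sample covariance S[i,j] = (1/(n-1)) · Σ_k (x_{k,i} - mean_i) · (x_{k,j} - mean_j), with n-1 = 4.
  S[U,U] = ((1)·(1) + (2)·(2) + (1)·(1) + (-2)·(-2) + (-2)·(-2)) / 4 = 14/4 = 3.5
  S[U,V] = ((1)·(2.8) + (2)·(-0.2) + (1)·(-3.2) + (-2)·(-2.2) + (-2)·(2.8)) / 4 = -2/4 = -0.5
  S[U,W] = ((1)·(2.8) + (2)·(-2.2) + (1)·(-0.2) + (-2)·(-0.2) + (-2)·(-0.2)) / 4 = -1/4 = -0.25
  S[V,V] = ((2.8)·(2.8) + (-0.2)·(-0.2) + (-3.2)·(-3.2) + (-2.2)·(-2.2) + (2.8)·(2.8)) / 4 = 30.8/4 = 7.7
  S[V,W] = ((2.8)·(2.8) + (-0.2)·(-2.2) + (-3.2)·(-0.2) + (-2.2)·(-0.2) + (2.8)·(-0.2)) / 4 = 8.8/4 = 2.2
  S[W,W] = ((2.8)·(2.8) + (-2.2)·(-2.2) + (-0.2)·(-0.2) + (-0.2)·(-0.2) + (-0.2)·(-0.2)) / 4 = 12.8/4 = 3.2

S is symmetric (S[j,i] = S[i,j]). Assembling:

S = [[3.5, -0.5, -0.25],
 [-0.5, 7.7, 2.2],
 [-0.25, 2.2, 3.2]]


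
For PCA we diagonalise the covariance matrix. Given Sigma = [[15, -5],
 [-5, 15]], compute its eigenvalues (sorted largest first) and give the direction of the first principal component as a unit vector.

Step 1 — characteristic polynomial of 2×2 Sigma:
  det(Sigma - λI) = λ² - trace · λ + det = 0.
  trace = 15 + 15 = 30, det = 15·15 - (-5)² = 200.
Step 2 — discriminant:
  Δ = trace² - 4·det = 900 - 800 = 100.
Step 3 — eigenvalues:
  λ = (trace ± √Δ)/2 = (30 ± 10)/2,
  λ_1 = 20,  λ_2 = 10.

Step 4 — unit eigenvector for λ_1: solve (Sigma - λ_1 I)v = 0. First row:
  (15 - 20)·v_x + (-5)·v_y = 0, i.e. (-5)·v_x + (-5)·v_y = 0,
  so v ∝ (b, λ_1 - a) = (-5, 5); multiply by -1 so the first entry is positive: u = (5, -5).
  ||u|| = √((5)² + (-5)²) = √(50) ≈ 7.0711,
  v_1 = u/||u|| ≈ (0.7071, -0.7071) (||v_1|| = 1).

λ_1 = 20,  λ_2 = 10;  v_1 ≈ (0.7071, -0.7071)


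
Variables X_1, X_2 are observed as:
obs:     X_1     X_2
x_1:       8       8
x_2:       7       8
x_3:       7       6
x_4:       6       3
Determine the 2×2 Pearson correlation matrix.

Step 1 — column means:
  mean(X_1) = (8 + 7 + 7 + 6) / 4 = 28/4 = 7
  mean(X_2) = (8 + 8 + 6 + 3) / 4 = 25/4 = 6.25

Step 2 — sample variances and covariances s[i,j] = (1/(n-1)) · Σ_k (x_{k,i} - mean_i) · (x_{k,j} - mean_j), with n-1 = 3:
  s[X_1,X_1] = ((1)·(1) + (0)·(0) + (0)·(0) + (-1)·(-1)) / 3 = 2/3 = 0.6667
  s[X_1,X_2] = ((1)·(1.75) + (0)·(1.75) + (0)·(-0.25) + (-1)·(-3.25)) / 3 = 5/3 = 1.6667
  s[X_2,X_2] = ((1.75)·(1.75) + (1.75)·(1.75) + (-0.25)·(-0.25) + (-3.25)·(-3.25)) / 3 = 16.75/3 = 5.5833
  Sample standard deviations s_i = √(s[i,i]):
  s(X_1) = √(0.6667) = 0.8165
  s(X_2) = √(5.5833) = 2.3629

Step 3 — r_{ij} = s_{ij} / (s_i · s_j):
  r[X_1,X_1] = 1 (diagonal).
  r[X_1,X_2] = 1.6667 / (0.8165 · 2.3629) = 1.6667 / 1.9293 = 0.8639
  r[X_2,X_2] = 1 (diagonal).

R is symmetric with unit diagonal. Assembling:

R = [[1, 0.8639],
 [0.8639, 1]]


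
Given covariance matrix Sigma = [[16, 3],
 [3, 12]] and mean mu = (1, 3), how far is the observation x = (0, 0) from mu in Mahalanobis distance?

Step 1 — centre the observation: (x - mu) = (-1, -3).

Step 2 — invert Sigma. det(Sigma) = 16·12 - (3)² = 183.
  Sigma^{-1} = (1/det) · [[d, -b], [-b, a]] = [[0.0656, -0.0164],
 [-0.0164, 0.0874]].

Step 3 — form the quadratic (x - mu)^T · Sigma^{-1} · (x - mu):
  Sigma^{-1} · (x - mu) = (-0.0164, -0.2459).
  (x - mu)^T · [Sigma^{-1} · (x - mu)] = (-1)·(-0.0164) + (-3)·(-0.2459) = 0.7541.

Step 4 — take square root: d = √(0.7541) ≈ 0.8684.

d(x, mu) = √(0.7541) ≈ 0.8684


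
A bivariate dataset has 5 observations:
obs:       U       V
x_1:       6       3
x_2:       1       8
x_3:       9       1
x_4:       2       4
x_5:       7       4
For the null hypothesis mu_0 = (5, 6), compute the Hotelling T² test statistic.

Step 1 — sample mean vector:
  mean(U) = (6 + 1 + 9 + 2 + 7) / 5 = 25/5 = 5
  mean(V) = (3 + 8 + 1 + 4 + 4) / 5 = 20/5 = 4
  x̄ = (5, 4),  deviation x̄ - mu_0 = (5, 4) - (5, 6) = (0, -2).

Step 2 — sample covariance matrix, S[i,j] = (1/(n-1)) · Σ_k (x_{k,i} - mean_i) · (x_{k,j} - mean_j), divisor n-1 = 4:
  S[U,U] = ((1)·(1) + (-4)·(-4) + (4)·(4) + (-3)·(-3) + (2)·(2)) / 4 = 46/4 = 11.5
  S[U,V] = ((1)·(-1) + (-4)·(4) + (4)·(-3) + (-3)·(0) + (2)·(0)) / 4 = -29/4 = -7.25
  S[V,V] = ((-1)·(-1) + (4)·(4) + (-3)·(-3) + (0)·(0) + (0)·(0)) / 4 = 26/4 = 6.5
  S = [[11.5, -7.25],
 [-7.25, 6.5]].

Step 3 — invert S. det(S) = 11.5·6.5 - (-7.25)² = 22.1875.
  S^{-1} = (1/det) · [[d, -b], [-b, a]] = [[0.293, 0.3268],
 [0.3268, 0.5183]].

Step 4 — quadratic form (x̄ - mu_0)^T · S^{-1} · (x̄ - mu_0):
  S^{-1} · (x̄ - mu_0) = (-0.6535, -1.0366),
  (x̄ - mu_0)^T · [...] = (0)·(-0.6535) + (-2)·(-1.0366) = 2.0732.

Step 5 — scale by n: T² = 5 · 2.0732 = 10.3662.

T² ≈ 10.3662


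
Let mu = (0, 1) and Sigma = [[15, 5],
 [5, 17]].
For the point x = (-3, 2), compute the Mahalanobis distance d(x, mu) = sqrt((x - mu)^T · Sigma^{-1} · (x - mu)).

Step 1 — centre the observation: (x - mu) = (-3, 1).

Step 2 — invert Sigma. det(Sigma) = 15·17 - (5)² = 230.
  Sigma^{-1} = (1/det) · [[d, -b], [-b, a]] = [[0.0739, -0.0217],
 [-0.0217, 0.0652]].

Step 3 — form the quadratic (x - mu)^T · Sigma^{-1} · (x - mu):
  Sigma^{-1} · (x - mu) = (-0.2435, 0.1304).
  (x - mu)^T · [Sigma^{-1} · (x - mu)] = (-3)·(-0.2435) + (1)·(0.1304) = 0.8609.

Step 4 — take square root: d = √(0.8609) ≈ 0.9278.

d(x, mu) = √(0.8609) ≈ 0.9278


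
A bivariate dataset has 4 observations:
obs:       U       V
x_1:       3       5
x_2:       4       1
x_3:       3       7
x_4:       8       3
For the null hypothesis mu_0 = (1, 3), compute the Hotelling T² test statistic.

Step 1 — sample mean vector:
  mean(U) = (3 + 4 + 3 + 8) / 4 = 18/4 = 4.5
  mean(V) = (5 + 1 + 7 + 3) / 4 = 16/4 = 4
  x̄ = (4.5, 4),  deviation x̄ - mu_0 = (4.5, 4) - (1, 3) = (3.5, 1).

Step 2 — sample covariance matrix, S[i,j] = (1/(n-1)) · Σ_k (x_{k,i} - mean_i) · (x_{k,j} - mean_j), divisor n-1 = 3:
  S[U,U] = ((-1.5)·(-1.5) + (-0.5)·(-0.5) + (-1.5)·(-1.5) + (3.5)·(3.5)) / 3 = 17/3 = 5.6667
  S[U,V] = ((-1.5)·(1) + (-0.5)·(-3) + (-1.5)·(3) + (3.5)·(-1)) / 3 = -8/3 = -2.6667
  S[V,V] = ((1)·(1) + (-3)·(-3) + (3)·(3) + (-1)·(-1)) / 3 = 20/3 = 6.6667
  S = [[5.6667, -2.6667],
 [-2.6667, 6.6667]].

Step 3 — invert S. det(S) = 5.6667·6.6667 - (-2.6667)² = 30.6667.
  S^{-1} = (1/det) · [[d, -b], [-b, a]] = [[0.2174, 0.087],
 [0.087, 0.1848]].

Step 4 — quadratic form (x̄ - mu_0)^T · S^{-1} · (x̄ - mu_0):
  S^{-1} · (x̄ - mu_0) = (0.8478, 0.4891),
  (x̄ - mu_0)^T · [...] = (3.5)·(0.8478) + (1)·(0.4891) = 3.4565.

Step 5 — scale by n: T² = 4 · 3.4565 = 13.8261.

T² ≈ 13.8261


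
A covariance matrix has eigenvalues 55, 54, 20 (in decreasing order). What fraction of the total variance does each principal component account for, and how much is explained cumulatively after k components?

Step 1 — total variance = trace(Sigma) = Σ λ_i = 55 + 54 + 20 = 129.

Step 2 — fraction explained by component i = λ_i / Σ λ:
  PC1: 55/129 = 0.4264
  PC2: 54/129 = 0.4186
  PC3: 20/129 = 0.155

Step 3 — cumulative fraction after k components = (λ_1 + ... + λ_k) / Σ λ:
  k = 1: 55/129 = 0.4264
  k = 2: (55 + 54)/129 = 109/129 = 0.845
  k = 3: (55 + 54 + 20)/129 = 129/129 = 1

Summary (fraction, with percent):

explained: PC1 0.4264 (42.64%), PC2 0.4186 (41.86%), PC3 0.155 (15.5%);  cumulative: 0.4264, 0.845, 1


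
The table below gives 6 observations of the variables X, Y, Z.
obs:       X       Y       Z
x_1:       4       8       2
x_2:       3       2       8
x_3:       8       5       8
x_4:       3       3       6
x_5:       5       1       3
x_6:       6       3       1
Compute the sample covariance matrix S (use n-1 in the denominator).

Step 1 — column means:
  mean(X) = (4 + 3 + 8 + 3 + 5 + 6) / 6 = 29/6 = 4.8333
  mean(Y) = (8 + 2 + 5 + 3 + 1 + 3) / 6 = 22/6 = 3.6667
  mean(Z) = (2 + 8 + 8 + 6 + 3 + 1) / 6 = 28/6 = 4.6667

Step 2 — sample covariance S[i,j] = (1/(n-1)) · Σ_k (x_{k,i} - mean_i) · (x_{k,j} - mean_j), with n-1 = 5.
  S[X,X] = ((-0.8333)·(-0.8333) + (-1.8333)·(-1.8333) + (3.1667)·(3.1667) + (-1.8333)·(-1.8333) + (0.1667)·(0.1667) + (1.1667)·(1.1667)) / 5 = 18.8333/5 = 3.7667
  S[X,Y] = ((-0.8333)·(4.3333) + (-1.8333)·(-1.6667) + (3.1667)·(1.3333) + (-1.8333)·(-0.6667) + (0.1667)·(-2.6667) + (1.1667)·(-0.6667)) / 5 = 3.6667/5 = 0.7333
  S[X,Z] = ((-0.8333)·(-2.6667) + (-1.8333)·(3.3333) + (3.1667)·(3.3333) + (-1.8333)·(1.3333) + (0.1667)·(-1.6667) + (1.1667)·(-3.6667)) / 5 = -0.3333/5 = -0.0667
  S[Y,Y] = ((4.3333)·(4.3333) + (-1.6667)·(-1.6667) + (1.3333)·(1.3333) + (-0.6667)·(-0.6667) + (-2.6667)·(-2.6667) + (-0.6667)·(-0.6667)) / 5 = 31.3333/5 = 6.2667
  S[Y,Z] = ((4.3333)·(-2.6667) + (-1.6667)·(3.3333) + (1.3333)·(3.3333) + (-0.6667)·(1.3333) + (-2.6667)·(-1.6667) + (-0.6667)·(-3.6667)) / 5 = -6.6667/5 = -1.3333
  S[Z,Z] = ((-2.6667)·(-2.6667) + (3.3333)·(3.3333) + (3.3333)·(3.3333) + (1.3333)·(1.3333) + (-1.6667)·(-1.6667) + (-3.6667)·(-3.6667)) / 5 = 47.3333/5 = 9.4667

S is symmetric (S[j,i] = S[i,j]). Assembling:

S = [[3.7667, 0.7333, -0.0667],
 [0.7333, 6.2667, -1.3333],
 [-0.0667, -1.3333, 9.4667]]


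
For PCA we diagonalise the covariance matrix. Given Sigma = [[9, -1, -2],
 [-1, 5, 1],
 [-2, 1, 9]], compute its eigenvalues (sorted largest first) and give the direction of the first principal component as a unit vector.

Step 1 — characteristic polynomial p(λ) = det(λI - Sigma) = λ³ - tr·λ² + c_1·λ - det, where tr = trace, c_1 = sum of the principal 2×2 minors, det = det(Sigma):
  tr = 9 + 5 + 9 = 23,
  c_1 = (9·5 - (-1)²) + (9·9 - (-2)²) + (5·9 - (1)²) = 44 + 77 + 44 = 165,
  det = 9·(5·9 - (1)²) - (-1)·((-1)·9 - (1)·(-2)) + (-2)·((-1)·(1) - 5·(-2)) = 9·(44) - (-1)·(-7) + (-2)·(9) = 371.
  So p(λ) = λ³ - 23λ² + 165λ - 371.
Step 2 — look for an integer root (rational root theorem: any rational root is an integer divisor of 371). Testing λ = 7:
  p(7) = 343 - 1127 + 1155 - 371 = 0  ✓
  Dividing out (λ - 7): p(λ) = (λ - 7)(λ² - 16λ + 53).
Step 3 — remaining eigenvalues from the quadratic λ² - 16λ + 53 = 0:
  Δ = 16² - 4·53 = 256 - 212 = 44,  λ = (16 ± √44)/2 = (16 ± 6.6332)/2 ≈ 11.3166 or 4.6834.
  Sorted: λ_1 = 11.3166,  λ_2 = 7,  λ_3 = 4.6834  (check: sum = 23 = tr ✓).

Step 4 — unit eigenvector for λ_1 ≈ 11.3166: v spans the null space of (Sigma - λ_1 I), whose rows are
  r_1 = (-2.3166, -1, -2),  r_2 = (-1, -6.3166, 1),  r_3 = (-2, 1, -2.3166).
  v is orthogonal to every row, so take v ∝ r_1 × r_2 = ((-1)·(1) - (-2)·(-6.3166), (-2)·(-1) - (-2.3166)·(1), (-2.3166)·(-6.3166) - (-1)·(-1)) ≈ (-13.6332, 4.3166, 13.6332).
  Rescale (multiply by -1 so the first nonzero entry is positive): u = (13.6332, -4.3166, -13.6332).
  ||u|| = √((13.6332)² + (-4.3166)² + (-13.6332)²) = √(390.3642) ≈ 19.7576,  v_1 = u/||u|| ≈ (0.69, -0.2185, -0.69) (||v_1|| = 1).

λ_1 = 11.3166,  λ_2 = 7,  λ_3 = 4.6834;  v_1 ≈ (0.69, -0.2185, -0.69)


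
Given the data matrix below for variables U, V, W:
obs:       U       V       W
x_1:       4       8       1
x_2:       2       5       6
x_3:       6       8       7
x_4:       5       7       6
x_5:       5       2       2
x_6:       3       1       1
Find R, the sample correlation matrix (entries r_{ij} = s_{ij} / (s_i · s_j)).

Step 1 — column means:
  mean(U) = (4 + 2 + 6 + 5 + 5 + 3) / 6 = 25/6 = 4.1667
  mean(V) = (8 + 5 + 8 + 7 + 2 + 1) / 6 = 31/6 = 5.1667
  mean(W) = (1 + 6 + 7 + 6 + 2 + 1) / 6 = 23/6 = 3.8333

Step 2 — sample variances and covariances s[i,j] = (1/(n-1)) · Σ_k (x_{k,i} - mean_i) · (x_{k,j} - mean_j), with n-1 = 5:
  s[U,U] = ((-0.1667)·(-0.1667) + (-2.1667)·(-2.1667) + (1.8333)·(1.8333) + (0.8333)·(0.8333) + (0.8333)·(0.8333) + (-1.1667)·(-1.1667)) / 5 = 10.8333/5 = 2.1667
  s[U,V] = ((-0.1667)·(2.8333) + (-2.1667)·(-0.1667) + (1.8333)·(2.8333) + (0.8333)·(1.8333) + (0.8333)·(-3.1667) + (-1.1667)·(-4.1667)) / 5 = 8.8333/5 = 1.7667
  s[U,W] = ((-0.1667)·(-2.8333) + (-2.1667)·(2.1667) + (1.8333)·(3.1667) + (0.8333)·(2.1667) + (0.8333)·(-1.8333) + (-1.1667)·(-2.8333)) / 5 = 5.1667/5 = 1.0333
  s[V,V] = ((2.8333)·(2.8333) + (-0.1667)·(-0.1667) + (2.8333)·(2.8333) + (1.8333)·(1.8333) + (-3.1667)·(-3.1667) + (-4.1667)·(-4.1667)) / 5 = 46.8333/5 = 9.3667
  s[V,W] = ((2.8333)·(-2.8333) + (-0.1667)·(2.1667) + (2.8333)·(3.1667) + (1.8333)·(2.1667) + (-3.1667)·(-1.8333) + (-4.1667)·(-2.8333)) / 5 = 22.1667/5 = 4.4333
  s[W,W] = ((-2.8333)·(-2.8333) + (2.1667)·(2.1667) + (3.1667)·(3.1667) + (2.1667)·(2.1667) + (-1.8333)·(-1.8333) + (-2.8333)·(-2.8333)) / 5 = 38.8333/5 = 7.7667
  Sample standard deviations s_i = √(s[i,i]):
  s(U) = √(2.1667) = 1.472
  s(V) = √(9.3667) = 3.0605
  s(W) = √(7.7667) = 2.7869

Step 3 — r_{ij} = s_{ij} / (s_i · s_j):
  r[U,U] = 1 (diagonal).
  r[U,V] = 1.7667 / (1.472 · 3.0605) = 1.7667 / 4.5049 = 0.3922
  r[U,W] = 1.0333 / (1.472 · 2.7869) = 1.0333 / 4.1022 = 0.2519
  r[V,V] = 1 (diagonal).
  r[V,W] = 4.4333 / (3.0605 · 2.7869) = 4.4333 / 8.5292 = 0.5198
  r[W,W] = 1 (diagonal).

R is symmetric with unit diagonal. Assembling:

R = [[1, 0.3922, 0.2519],
 [0.3922, 1, 0.5198],
 [0.2519, 0.5198, 1]]


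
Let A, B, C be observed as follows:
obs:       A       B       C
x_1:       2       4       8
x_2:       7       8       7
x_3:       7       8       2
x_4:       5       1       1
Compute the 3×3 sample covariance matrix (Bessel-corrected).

Step 1 — column means:
  mean(A) = (2 + 7 + 7 + 5) / 4 = 21/4 = 5.25
  mean(B) = (4 + 8 + 8 + 1) / 4 = 21/4 = 5.25
  mean(C) = (8 + 7 + 2 + 1) / 4 = 18/4 = 4.5

Step 2 — sample covariance S[i,j] = (1/(n-1)) · Σ_k (x_{k,i} - mean_i) · (x_{k,j} - mean_j), with n-1 = 3.
  S[A,A] = ((-3.25)·(-3.25) + (1.75)·(1.75) + (1.75)·(1.75) + (-0.25)·(-0.25)) / 3 = 16.75/3 = 5.5833
  S[A,B] = ((-3.25)·(-1.25) + (1.75)·(2.75) + (1.75)·(2.75) + (-0.25)·(-4.25)) / 3 = 14.75/3 = 4.9167
  S[A,C] = ((-3.25)·(3.5) + (1.75)·(2.5) + (1.75)·(-2.5) + (-0.25)·(-3.5)) / 3 = -10.5/3 = -3.5
  S[B,B] = ((-1.25)·(-1.25) + (2.75)·(2.75) + (2.75)·(2.75) + (-4.25)·(-4.25)) / 3 = 34.75/3 = 11.5833
  S[B,C] = ((-1.25)·(3.5) + (2.75)·(2.5) + (2.75)·(-2.5) + (-4.25)·(-3.5)) / 3 = 10.5/3 = 3.5
  S[C,C] = ((3.5)·(3.5) + (2.5)·(2.5) + (-2.5)·(-2.5) + (-3.5)·(-3.5)) / 3 = 37/3 = 12.3333

S is symmetric (S[j,i] = S[i,j]). Assembling:

S = [[5.5833, 4.9167, -3.5],
 [4.9167, 11.5833, 3.5],
 [-3.5, 3.5, 12.3333]]


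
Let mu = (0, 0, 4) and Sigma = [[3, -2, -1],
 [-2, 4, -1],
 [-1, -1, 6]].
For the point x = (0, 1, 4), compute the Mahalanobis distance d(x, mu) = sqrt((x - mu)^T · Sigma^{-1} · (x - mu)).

Step 1 — centre the observation: (x - mu) = (0, 1, 0).

Step 2 — invert Sigma (cofactor / det for 3×3, or solve directly):
  Sigma^{-1} = [[0.6216, 0.3514, 0.1622],
 [0.3514, 0.4595, 0.1351],
 [0.1622, 0.1351, 0.2162]].

Step 3 — form the quadratic (x - mu)^T · Sigma^{-1} · (x - mu):
  Sigma^{-1} · (x - mu) = (0.3514, 0.4595, 0.1351).
  (x - mu)^T · [Sigma^{-1} · (x - mu)] = (0)·(0.3514) + (1)·(0.4595) + (0)·(0.1351) = 0.4595.

Step 4 — take square root: d = √(0.4595) ≈ 0.6778.

d(x, mu) = √(0.4595) ≈ 0.6778


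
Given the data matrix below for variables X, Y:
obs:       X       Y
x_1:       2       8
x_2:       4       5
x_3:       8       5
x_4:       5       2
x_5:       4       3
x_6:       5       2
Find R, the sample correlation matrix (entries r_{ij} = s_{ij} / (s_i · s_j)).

Step 1 — column means:
  mean(X) = (2 + 4 + 8 + 5 + 4 + 5) / 6 = 28/6 = 4.6667
  mean(Y) = (8 + 5 + 5 + 2 + 3 + 2) / 6 = 25/6 = 4.1667

Step 2 — sample variances and covariances s[i,j] = (1/(n-1)) · Σ_k (x_{k,i} - mean_i) · (x_{k,j} - mean_j), with n-1 = 5:
  s[X,X] = ((-2.6667)·(-2.6667) + (-0.6667)·(-0.6667) + (3.3333)·(3.3333) + (0.3333)·(0.3333) + (-0.6667)·(-0.6667) + (0.3333)·(0.3333)) / 5 = 19.3333/5 = 3.8667
  s[X,Y] = ((-2.6667)·(3.8333) + (-0.6667)·(0.8333) + (3.3333)·(0.8333) + (0.3333)·(-2.1667) + (-0.6667)·(-1.1667) + (0.3333)·(-2.1667)) / 5 = -8.6667/5 = -1.7333
  s[Y,Y] = ((3.8333)·(3.8333) + (0.8333)·(0.8333) + (0.8333)·(0.8333) + (-2.1667)·(-2.1667) + (-1.1667)·(-1.1667) + (-2.1667)·(-2.1667)) / 5 = 26.8333/5 = 5.3667
  Sample standard deviations s_i = √(s[i,i]):
  s(X) = √(3.8667) = 1.9664
  s(Y) = √(5.3667) = 2.3166

Step 3 — r_{ij} = s_{ij} / (s_i · s_j):
  r[X,X] = 1 (diagonal).
  r[X,Y] = -1.7333 / (1.9664 · 2.3166) = -1.7333 / 4.5553 = -0.3805
  r[Y,Y] = 1 (diagonal).

R is symmetric with unit diagonal. Assembling:

R = [[1, -0.3805],
 [-0.3805, 1]]


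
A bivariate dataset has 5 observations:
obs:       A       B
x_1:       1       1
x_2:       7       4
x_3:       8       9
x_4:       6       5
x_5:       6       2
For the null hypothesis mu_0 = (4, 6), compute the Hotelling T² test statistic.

Step 1 — sample mean vector:
  mean(A) = (1 + 7 + 8 + 6 + 6) / 5 = 28/5 = 5.6
  mean(B) = (1 + 4 + 9 + 5 + 2) / 5 = 21/5 = 4.2
  x̄ = (5.6, 4.2),  deviation x̄ - mu_0 = (5.6, 4.2) - (4, 6) = (1.6, -1.8).

Step 2 — sample covariance matrix, S[i,j] = (1/(n-1)) · Σ_k (x_{k,i} - mean_i) · (x_{k,j} - mean_j), divisor n-1 = 4:
  S[A,A] = ((-4.6)·(-4.6) + (1.4)·(1.4) + (2.4)·(2.4) + (0.4)·(0.4) + (0.4)·(0.4)) / 4 = 29.2/4 = 7.3
  S[A,B] = ((-4.6)·(-3.2) + (1.4)·(-0.2) + (2.4)·(4.8) + (0.4)·(0.8) + (0.4)·(-2.2)) / 4 = 25.4/4 = 6.35
  S[B,B] = ((-3.2)·(-3.2) + (-0.2)·(-0.2) + (4.8)·(4.8) + (0.8)·(0.8) + (-2.2)·(-2.2)) / 4 = 38.8/4 = 9.7
  S = [[7.3, 6.35],
 [6.35, 9.7]].

Step 3 — invert S. det(S) = 7.3·9.7 - (6.35)² = 30.4875.
  S^{-1} = (1/det) · [[d, -b], [-b, a]] = [[0.3182, -0.2083],
 [-0.2083, 0.2394]].

Step 4 — quadratic form (x̄ - mu_0)^T · S^{-1} · (x̄ - mu_0):
  S^{-1} · (x̄ - mu_0) = (0.884, -0.7642),
  (x̄ - mu_0)^T · [...] = (1.6)·(0.884) + (-1.8)·(-0.7642) = 2.79.

Step 5 — scale by n: T² = 5 · 2.79 = 13.95.

T² ≈ 13.95


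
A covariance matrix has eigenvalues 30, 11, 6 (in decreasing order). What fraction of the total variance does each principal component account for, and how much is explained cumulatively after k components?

Step 1 — total variance = trace(Sigma) = Σ λ_i = 30 + 11 + 6 = 47.

Step 2 — fraction explained by component i = λ_i / Σ λ:
  PC1: 30/47 = 0.6383
  PC2: 11/47 = 0.234
  PC3: 6/47 = 0.1277

Step 3 — cumulative fraction after k components = (λ_1 + ... + λ_k) / Σ λ:
  k = 1: 30/47 = 0.6383
  k = 2: (30 + 11)/47 = 41/47 = 0.8723
  k = 3: (30 + 11 + 6)/47 = 47/47 = 1

Summary (fraction, with percent):

explained: PC1 0.6383 (63.83%), PC2 0.234 (23.4%), PC3 0.1277 (12.77%);  cumulative: 0.6383, 0.8723, 1


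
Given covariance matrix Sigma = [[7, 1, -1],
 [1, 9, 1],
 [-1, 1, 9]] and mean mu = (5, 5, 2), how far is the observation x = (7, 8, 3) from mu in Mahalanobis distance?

Step 1 — centre the observation: (x - mu) = (2, 3, 1).

Step 2 — invert Sigma (cofactor / det for 3×3, or solve directly):
  Sigma^{-1} = [[0.1481, -0.0185, 0.0185],
 [-0.0185, 0.1148, -0.0148],
 [0.0185, -0.0148, 0.1148]].

Step 3 — form the quadratic (x - mu)^T · Sigma^{-1} · (x - mu):
  Sigma^{-1} · (x - mu) = (0.2593, 0.2926, 0.1074).
  (x - mu)^T · [Sigma^{-1} · (x - mu)] = (2)·(0.2593) + (3)·(0.2926) + (1)·(0.1074) = 1.5037.

Step 4 — take square root: d = √(1.5037) ≈ 1.2263.

d(x, mu) = √(1.5037) ≈ 1.2263


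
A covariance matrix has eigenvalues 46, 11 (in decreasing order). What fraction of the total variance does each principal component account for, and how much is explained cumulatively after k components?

Step 1 — total variance = trace(Sigma) = Σ λ_i = 46 + 11 = 57.

Step 2 — fraction explained by component i = λ_i / Σ λ:
  PC1: 46/57 = 0.807
  PC2: 11/57 = 0.193

Step 3 — cumulative fraction after k components = (λ_1 + ... + λ_k) / Σ λ:
  k = 1: 46/57 = 0.807
  k = 2: (46 + 11)/57 = 57/57 = 1

Summary (fraction, with percent):

explained: PC1 0.807 (80.7%), PC2 0.193 (19.3%);  cumulative: 0.807, 1


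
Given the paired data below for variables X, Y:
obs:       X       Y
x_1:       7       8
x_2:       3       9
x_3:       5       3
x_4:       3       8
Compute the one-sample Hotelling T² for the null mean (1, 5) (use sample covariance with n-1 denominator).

Step 1 — sample mean vector:
  mean(X) = (7 + 3 + 5 + 3) / 4 = 18/4 = 4.5
  mean(Y) = (8 + 9 + 3 + 8) / 4 = 28/4 = 7
  x̄ = (4.5, 7),  deviation x̄ - mu_0 = (4.5, 7) - (1, 5) = (3.5, 2).

Step 2 — sample covariance matrix, S[i,j] = (1/(n-1)) · Σ_k (x_{k,i} - mean_i) · (x_{k,j} - mean_j), divisor n-1 = 3:
  S[X,X] = ((2.5)·(2.5) + (-1.5)·(-1.5) + (0.5)·(0.5) + (-1.5)·(-1.5)) / 3 = 11/3 = 3.6667
  S[X,Y] = ((2.5)·(1) + (-1.5)·(2) + (0.5)·(-4) + (-1.5)·(1)) / 3 = -4/3 = -1.3333
  S[Y,Y] = ((1)·(1) + (2)·(2) + (-4)·(-4) + (1)·(1)) / 3 = 22/3 = 7.3333
  S = [[3.6667, -1.3333],
 [-1.3333, 7.3333]].

Step 3 — invert S. det(S) = 3.6667·7.3333 - (-1.3333)² = 25.1111.
  S^{-1} = (1/det) · [[d, -b], [-b, a]] = [[0.292, 0.0531],
 [0.0531, 0.146]].

Step 4 — quadratic form (x̄ - mu_0)^T · S^{-1} · (x̄ - mu_0):
  S^{-1} · (x̄ - mu_0) = (1.1283, 0.4779),
  (x̄ - mu_0)^T · [...] = (3.5)·(1.1283) + (2)·(0.4779) = 4.9049.

Step 5 — scale by n: T² = 4 · 4.9049 = 19.6195.

T² ≈ 19.6195


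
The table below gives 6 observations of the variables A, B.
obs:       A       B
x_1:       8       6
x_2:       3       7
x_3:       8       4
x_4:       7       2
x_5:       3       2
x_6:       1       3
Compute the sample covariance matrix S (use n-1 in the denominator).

Step 1 — column means:
  mean(A) = (8 + 3 + 8 + 7 + 3 + 1) / 6 = 30/6 = 5
  mean(B) = (6 + 7 + 4 + 2 + 2 + 3) / 6 = 24/6 = 4

Step 2 — sample covariance S[i,j] = (1/(n-1)) · Σ_k (x_{k,i} - mean_i) · (x_{k,j} - mean_j), with n-1 = 5.
  S[A,A] = ((3)·(3) + (-2)·(-2) + (3)·(3) + (2)·(2) + (-2)·(-2) + (-4)·(-4)) / 5 = 46/5 = 9.2
  S[A,B] = ((3)·(2) + (-2)·(3) + (3)·(0) + (2)·(-2) + (-2)·(-2) + (-4)·(-1)) / 5 = 4/5 = 0.8
  S[B,B] = ((2)·(2) + (3)·(3) + (0)·(0) + (-2)·(-2) + (-2)·(-2) + (-1)·(-1)) / 5 = 22/5 = 4.4

S is symmetric (S[j,i] = S[i,j]). Assembling:

S = [[9.2, 0.8],
 [0.8, 4.4]]


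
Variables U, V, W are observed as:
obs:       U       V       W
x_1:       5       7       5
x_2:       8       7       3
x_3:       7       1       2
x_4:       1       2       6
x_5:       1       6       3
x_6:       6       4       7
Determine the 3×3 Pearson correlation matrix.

Step 1 — column means:
  mean(U) = (5 + 8 + 7 + 1 + 1 + 6) / 6 = 28/6 = 4.6667
  mean(V) = (7 + 7 + 1 + 2 + 6 + 4) / 6 = 27/6 = 4.5
  mean(W) = (5 + 3 + 2 + 6 + 3 + 7) / 6 = 26/6 = 4.3333

Step 2 — sample variances and covariances s[i,j] = (1/(n-1)) · Σ_k (x_{k,i} - mean_i) · (x_{k,j} - mean_j), with n-1 = 5:
  s[U,U] = ((0.3333)·(0.3333) + (3.3333)·(3.3333) + (2.3333)·(2.3333) + (-3.6667)·(-3.6667) + (-3.6667)·(-3.6667) + (1.3333)·(1.3333)) / 5 = 45.3333/5 = 9.0667
  s[U,V] = ((0.3333)·(2.5) + (3.3333)·(2.5) + (2.3333)·(-3.5) + (-3.6667)·(-2.5) + (-3.6667)·(1.5) + (1.3333)·(-0.5)) / 5 = 4/5 = 0.8
  s[U,W] = ((0.3333)·(0.6667) + (3.3333)·(-1.3333) + (2.3333)·(-2.3333) + (-3.6667)·(1.6667) + (-3.6667)·(-1.3333) + (1.3333)·(2.6667)) / 5 = -7.3333/5 = -1.4667
  s[V,V] = ((2.5)·(2.5) + (2.5)·(2.5) + (-3.5)·(-3.5) + (-2.5)·(-2.5) + (1.5)·(1.5) + (-0.5)·(-0.5)) / 5 = 33.5/5 = 6.7
  s[V,W] = ((2.5)·(0.6667) + (2.5)·(-1.3333) + (-3.5)·(-2.3333) + (-2.5)·(1.6667) + (1.5)·(-1.3333) + (-0.5)·(2.6667)) / 5 = -1/5 = -0.2
  s[W,W] = ((0.6667)·(0.6667) + (-1.3333)·(-1.3333) + (-2.3333)·(-2.3333) + (1.6667)·(1.6667) + (-1.3333)·(-1.3333) + (2.6667)·(2.6667)) / 5 = 19.3333/5 = 3.8667
  Sample standard deviations s_i = √(s[i,i]):
  s(U) = √(9.0667) = 3.0111
  s(V) = √(6.7) = 2.5884
  s(W) = √(3.8667) = 1.9664

Step 3 — r_{ij} = s_{ij} / (s_i · s_j):
  r[U,U] = 1 (diagonal).
  r[U,V] = 0.8 / (3.0111 · 2.5884) = 0.8 / 7.794 = 0.1026
  r[U,W] = -1.4667 / (3.0111 · 1.9664) = -1.4667 / 5.921 = -0.2477
  r[V,V] = 1 (diagonal).
  r[V,W] = -0.2 / (2.5884 · 1.9664) = -0.2 / 5.0899 = -0.0393
  r[W,W] = 1 (diagonal).

R is symmetric with unit diagonal. Assembling:

R = [[1, 0.1026, -0.2477],
 [0.1026, 1, -0.0393],
 [-0.2477, -0.0393, 1]]


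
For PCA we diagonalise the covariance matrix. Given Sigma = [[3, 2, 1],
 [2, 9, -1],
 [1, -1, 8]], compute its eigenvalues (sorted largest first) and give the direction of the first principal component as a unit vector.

Step 1 — characteristic polynomial p(λ) = det(λI - Sigma) = λ³ - tr·λ² + c_1·λ - det, where tr = trace, c_1 = sum of the principal 2×2 minors, det = det(Sigma):
  tr = 3 + 9 + 8 = 20,
  c_1 = (3·9 - (2)²) + (3·8 - (1)²) + (9·8 - (-1)²) = 23 + 23 + 71 = 117,
  det = 3·(9·8 - (-1)²) - (2)·((2)·8 - (-1)·(1)) + (1)·((2)·(-1) - 9·(1)) = 3·(71) - (2)·(17) + (1)·(-11) = 168.
  So p(λ) = λ³ - 20λ² + 117λ - 168.
Step 2 — look for an integer root (rational root theorem: any rational root is an integer divisor of 168). Testing λ = 8:
  p(8) = 512 - 1280 + 936 - 168 = 0  ✓
  Dividing out (λ - 8): p(λ) = (λ - 8)(λ² - 12λ + 21).
Step 3 — remaining eigenvalues from the quadratic λ² - 12λ + 21 = 0:
  Δ = 12² - 4·21 = 144 - 84 = 60,  λ = (12 ± √60)/2 = (12 ± 7.746)/2 ≈ 9.873 or 2.127.
  Sorted: λ_1 = 9.873,  λ_2 = 8,  λ_3 = 2.127  (check: sum = 20 = tr ✓).

Step 4 — unit eigenvector for λ_1 ≈ 9.873: v spans the null space of (Sigma - λ_1 I), whose rows are
  r_1 = (-6.873, 2, 1),  r_2 = (2, -0.873, -1),  r_3 = (1, -1, -1.873).
  v is orthogonal to every row, so take v ∝ r_1 × r_2 = ((2)·(-1) - (1)·(-0.873), (1)·(2) - (-6.873)·(-1), (-6.873)·(-0.873) - (2)·(2)) ≈ (-1.127, -4.873, 2).
  Rescale (multiply by -1 so the first nonzero entry is positive): u = (1.127, 4.873, -2).
  ||u|| = √((1.127)² + (4.873)² + (-2)²) = √(29.0161) ≈ 5.3867,  v_1 = u/||u|| ≈ (0.2092, 0.9046, -0.3713) (||v_1|| = 1).

λ_1 = 9.873,  λ_2 = 8,  λ_3 = 2.127;  v_1 ≈ (0.2092, 0.9046, -0.3713)


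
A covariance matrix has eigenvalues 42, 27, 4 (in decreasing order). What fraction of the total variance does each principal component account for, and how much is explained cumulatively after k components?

Step 1 — total variance = trace(Sigma) = Σ λ_i = 42 + 27 + 4 = 73.

Step 2 — fraction explained by component i = λ_i / Σ λ:
  PC1: 42/73 = 0.5753
  PC2: 27/73 = 0.3699
  PC3: 4/73 = 0.0548

Step 3 — cumulative fraction after k components = (λ_1 + ... + λ_k) / Σ λ:
  k = 1: 42/73 = 0.5753
  k = 2: (42 + 27)/73 = 69/73 = 0.9452
  k = 3: (42 + 27 + 4)/73 = 73/73 = 1

Summary (fraction, with percent):

explained: PC1 0.5753 (57.53%), PC2 0.3699 (36.99%), PC3 0.0548 (5.48%);  cumulative: 0.5753, 0.9452, 1


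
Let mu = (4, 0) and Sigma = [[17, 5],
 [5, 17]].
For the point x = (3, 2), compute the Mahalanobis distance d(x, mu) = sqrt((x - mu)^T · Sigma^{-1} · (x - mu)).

Step 1 — centre the observation: (x - mu) = (-1, 2).

Step 2 — invert Sigma. det(Sigma) = 17·17 - (5)² = 264.
  Sigma^{-1} = (1/det) · [[d, -b], [-b, a]] = [[0.0644, -0.0189],
 [-0.0189, 0.0644]].

Step 3 — form the quadratic (x - mu)^T · Sigma^{-1} · (x - mu):
  Sigma^{-1} · (x - mu) = (-0.1023, 0.1477).
  (x - mu)^T · [Sigma^{-1} · (x - mu)] = (-1)·(-0.1023) + (2)·(0.1477) = 0.3977.

Step 4 — take square root: d = √(0.3977) ≈ 0.6307.

d(x, mu) = √(0.3977) ≈ 0.6307


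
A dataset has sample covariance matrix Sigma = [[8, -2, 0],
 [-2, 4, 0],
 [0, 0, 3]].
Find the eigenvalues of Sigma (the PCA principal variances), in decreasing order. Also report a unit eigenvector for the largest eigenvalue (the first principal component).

Step 1 — characteristic polynomial p(λ) = det(λI - Sigma) = λ³ - tr·λ² + c_1·λ - det, where tr = trace, c_1 = sum of the principal 2×2 minors, det = det(Sigma):
  tr = 8 + 4 + 3 = 15,
  c_1 = (8·4 - (-2)²) + (8·3 - (0)²) + (4·3 - (0)²) = 28 + 24 + 12 = 64,
  det = 8·(4·3 - (0)²) - (-2)·((-2)·3 - (0)·(0)) + (0)·((-2)·(0) - 4·(0)) = 8·(12) - (-2)·(-6) + (0)·(0) = 84.
  So p(λ) = λ³ - 15λ² + 64λ - 84.
Step 2 — look for an integer root (rational root theorem: any rational root is an integer divisor of 84). Testing λ = 3:
  p(3) = 27 - 135 + 192 - 84 = 0  ✓
  Dividing out (λ - 3): p(λ) = (λ - 3)(λ² - 12λ + 28).
Step 3 — remaining eigenvalues from the quadratic λ² - 12λ + 28 = 0:
  Δ = 12² - 4·28 = 144 - 112 = 32,  λ = (12 ± √32)/2 = (12 ± 5.6569)/2 ≈ 8.8284 or 3.1716.
  Sorted: λ_1 = 8.8284,  λ_2 = 3.1716,  λ_3 = 3  (check: sum = 15 = tr ✓).

Step 4 — unit eigenvector for λ_1 ≈ 8.8284: v spans the null space of (Sigma - λ_1 I), whose rows are
  r_1 = (-0.8284, -2, 0),  r_2 = (-2, -4.8284, 0),  r_3 = (0, 0, -5.8284).
  v is orthogonal to every row, so take v ∝ r_1 × r_3 = ((-2)·(-5.8284) - (0)·(0), (0)·(0) - (-0.8284)·(-5.8284), (-0.8284)·(0) - (-2)·(0)) ≈ (11.6569, -4.8284, 0).
  Let u = (11.6569, -4.8284, 0).
  ||u|| = √((11.6569)² + (-4.8284)² + (0)²) = √(159.196) ≈ 12.6173,  v_1 = u/||u|| ≈ (0.9239, -0.3827, 0) (||v_1|| = 1).

λ_1 = 8.8284,  λ_2 = 3.1716,  λ_3 = 3;  v_1 ≈ (0.9239, -0.3827, 0)


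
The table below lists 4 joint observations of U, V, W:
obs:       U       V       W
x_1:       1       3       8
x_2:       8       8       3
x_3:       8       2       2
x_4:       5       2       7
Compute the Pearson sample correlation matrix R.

Step 1 — column means:
  mean(U) = (1 + 8 + 8 + 5) / 4 = 22/4 = 5.5
  mean(V) = (3 + 8 + 2 + 2) / 4 = 15/4 = 3.75
  mean(W) = (8 + 3 + 2 + 7) / 4 = 20/4 = 5

Step 2 — sample variances and covariances s[i,j] = (1/(n-1)) · Σ_k (x_{k,i} - mean_i) · (x_{k,j} - mean_j), with n-1 = 3:
  s[U,U] = ((-4.5)·(-4.5) + (2.5)·(2.5) + (2.5)·(2.5) + (-0.5)·(-0.5)) / 3 = 33/3 = 11
  s[U,V] = ((-4.5)·(-0.75) + (2.5)·(4.25) + (2.5)·(-1.75) + (-0.5)·(-1.75)) / 3 = 10.5/3 = 3.5
  s[U,W] = ((-4.5)·(3) + (2.5)·(-2) + (2.5)·(-3) + (-0.5)·(2)) / 3 = -27/3 = -9
  s[V,V] = ((-0.75)·(-0.75) + (4.25)·(4.25) + (-1.75)·(-1.75) + (-1.75)·(-1.75)) / 3 = 24.75/3 = 8.25
  s[V,W] = ((-0.75)·(3) + (4.25)·(-2) + (-1.75)·(-3) + (-1.75)·(2)) / 3 = -9/3 = -3
  s[W,W] = ((3)·(3) + (-2)·(-2) + (-3)·(-3) + (2)·(2)) / 3 = 26/3 = 8.6667
  Sample standard deviations s_i = √(s[i,i]):
  s(U) = √(11) = 3.3166
  s(V) = √(8.25) = 2.8723
  s(W) = √(8.6667) = 2.9439

Step 3 — r_{ij} = s_{ij} / (s_i · s_j):
  r[U,U] = 1 (diagonal).
  r[U,V] = 3.5 / (3.3166 · 2.8723) = 3.5 / 9.5263 = 0.3674
  r[U,W] = -9 / (3.3166 · 2.9439) = -9 / 9.7639 = -0.9218
  r[V,V] = 1 (diagonal).
  r[V,W] = -3 / (2.8723 · 2.9439) = -3 / 8.4558 = -0.3548
  r[W,W] = 1 (diagonal).

R is symmetric with unit diagonal. Assembling:

R = [[1, 0.3674, -0.9218],
 [0.3674, 1, -0.3548],
 [-0.9218, -0.3548, 1]]
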